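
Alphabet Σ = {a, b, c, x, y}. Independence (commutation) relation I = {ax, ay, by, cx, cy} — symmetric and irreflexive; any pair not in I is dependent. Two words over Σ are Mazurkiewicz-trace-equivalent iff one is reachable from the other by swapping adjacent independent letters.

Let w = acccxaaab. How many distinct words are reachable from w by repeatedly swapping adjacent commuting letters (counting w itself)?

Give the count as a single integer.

8

piece 0:a — minimal
piece 1:c rests on {0:a}
piece 2:c rests on {1:c}
piece 3:c rests on {2:c}
piece 4:x — minimal
piece 5:a rests on {3:c}
piece 6:a rests on {5:a}
piece 7:a rests on {6:a}
piece 8:b rests on {4:x, 7:a}
minimal pieces: {0:a, 4:x}
ways to finish when only these pieces remain (= sum over removing one remaining piece with nothing left below it):
  1 left: {8}→1
  2 left: {4,8}→1  {7,8}→1
  3 left: {4,7,8}→2  {6,7,8}→1
  4 left: {4,6,7,8}→3  {5,6,7,8}→1
  5 left: {3,5,6,7,8}→1  {4,5,6,7,8}→4
  6 left: {2,3,5,6,7,8}→1  {3,4,5,6,7,8}→5
  7 left: {1,2,3,5,6,7,8}→1  {2,3,4,5,6,7,8}→6
  placing 0:a first → 7 extensions
  placing 4:x first → 1 extensions
total linear extensions = 8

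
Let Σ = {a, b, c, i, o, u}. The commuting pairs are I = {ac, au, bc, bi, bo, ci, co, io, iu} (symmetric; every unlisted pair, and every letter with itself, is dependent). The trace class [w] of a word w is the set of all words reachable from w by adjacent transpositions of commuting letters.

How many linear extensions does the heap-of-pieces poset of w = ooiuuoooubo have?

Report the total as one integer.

piece 0:o — minimal
piece 1:o rests on {0:o}
piece 2:i — minimal
piece 3:u rests on {1:o}
piece 4:u rests on {3:u}
piece 5:o rests on {4:u}
piece 6:o rests on {5:o}
piece 7:o rests on {6:o}
piece 8:u rests on {7:o}
piece 9:b rests on {8:u}
piece 10:o rests on {8:u}
minimal pieces: {0:o, 2:i}
ways to finish when only these pieces remain (= sum over removing one remaining piece with nothing left below it):
  1 left: {2}→1  {9}→1  {10}→1
  2 left: {2,9}→2  {2,10}→2  {9,10}→2
  3 left: {2,9,10}→6  {8,9,10}→2
  4 left: {2,8,9,10}→8  {7,8,9,10}→2
  5 left: {2,7,8,9,10}→10  {6,7,8,9,10}→2
  6 left: {2,6,7,8,9,10}→12  {5,6,7,8,9,10}→2
  7 left: {2,5,6,7,8,9,10}→14  {4,5,6,7,8,9,10}→2
  8 left: {2,4,5,6,7,8,9,10}→16  {3,4,5,6,7,8,9,10}→2
  9 left: {1,3,4,5,6,7,8,9,10}→2  {2,3,4,5,6,7,8,9,10}→18
  placing 0:o first → 20 extensions
  placing 2:i first → 2 extensions
total linear extensions = 22

22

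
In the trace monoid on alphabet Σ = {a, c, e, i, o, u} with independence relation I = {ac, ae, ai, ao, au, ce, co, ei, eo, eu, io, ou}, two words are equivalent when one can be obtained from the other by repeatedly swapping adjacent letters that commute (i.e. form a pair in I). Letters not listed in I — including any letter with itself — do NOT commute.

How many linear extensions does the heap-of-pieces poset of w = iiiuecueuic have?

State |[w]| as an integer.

55

drop 0:i onto floor
drop 1:i onto {0:i}
drop 2:i onto {1:i}
drop 3:u onto {2:i}
drop 4:e onto floor
drop 5:c onto {3:u}
drop 6:u onto {5:c}
drop 7:e onto {4:e}
drop 8:u onto {6:u}
drop 9:i onto {8:u}
drop 10:c onto {9:i}
ground layer = {0:i, 4:e}
drop-orders for the pieces not yet dropped (sum over which currently-grounded one goes next):
  1 to go: {7} 1  {10} 1
  2 to go: {4,7} 1  {7,10} 2  {9,10} 1
  3 to go: {4,7,10} 3  {7,9,10} 3  {8,9,10} 1
  4 to go: {4,7,9,10} 6  {6,8,9,10} 1  {7,8,9,10} 4
  5 to go: {4,7,8,9,10} 10  {5,6,8,9,10} 1  {6,7,8,9,10} 5
  6 to go: {3,5,6,8,9,10} 1  {4,6,7,8,9,10} 15  {5,6,7,8,9,10} 6
  7 to go: {2,3,5,6,8,9,10} 1  {3,5,6,7,8,9,10} 7  {4,5,6,7,8,9,10} 21
  8 to go: {1,2,3,5,6,8,9,10} 1  {2,3,5,6,7,8,9,10} 8  {3,4,5,6,7,8,9,10} 28
  9 to go: {0,1,2,3,5,6,8,9,10} 1  {1,2,3,5,6,7,8,9,10} 9  {2,3,4,5,6,7,8,9,10} 36
  if 0:i drops first: 45 orders
  if 4:e drops first: 10 orders
heap linearizations: 55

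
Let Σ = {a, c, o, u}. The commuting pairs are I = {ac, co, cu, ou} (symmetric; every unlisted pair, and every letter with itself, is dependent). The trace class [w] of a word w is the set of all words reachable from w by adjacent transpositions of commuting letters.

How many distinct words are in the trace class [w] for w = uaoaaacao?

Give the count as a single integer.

9

drop 0:u onto floor
drop 1:a onto {0:u}
drop 2:o onto {1:a}
drop 3:a onto {2:o}
drop 4:a onto {3:a}
drop 5:a onto {4:a}
drop 6:c onto floor
drop 7:a onto {5:a}
drop 8:o onto {7:a}
ground layer = {0:u, 6:c}
drop-orders for the pieces not yet dropped (sum over which currently-grounded one goes next):
  1 to go: {6} 1  {8} 1
  2 to go: {6,8} 2  {7,8} 1
  3 to go: {5,7,8} 1  {6,7,8} 3
  4 to go: {4,5,7,8} 1  {5,6,7,8} 4
  5 to go: {3,4,5,7,8} 1  {4,5,6,7,8} 5
  6 to go: {2,3,4,5,7,8} 1  {3,4,5,6,7,8} 6
  7 to go: {1,2,3,4,5,7,8} 1  {2,3,4,5,6,7,8} 7
  if 0:u drops first: 8 orders
  if 6:c drops first: 1 orders
heap linearizations: 9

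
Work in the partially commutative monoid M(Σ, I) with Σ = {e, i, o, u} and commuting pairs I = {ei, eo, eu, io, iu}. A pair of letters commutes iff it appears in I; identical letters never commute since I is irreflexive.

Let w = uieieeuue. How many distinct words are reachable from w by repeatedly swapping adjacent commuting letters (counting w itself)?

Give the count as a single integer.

#0=u has no predecessor
#1=i has no predecessor
#2=e has no predecessor
#3=i depends on [1:i]
#4=e depends on [2:e]
#5=e depends on [4:e]
#6=u depends on [0:u]
#7=u depends on [6:u]
#8=e depends on [5:e]
sources: [0:u, 1:i, 2:e]
N(rest) = Σ N(rest − s) over sources s of rest; N(one piece) = 1:
  size 1 → [3]=1  [7]=1  [8]=1
  size 2 → [1,3]=1  [3,7]=2  [3,8]=2  [5,8]=1  [6,7]=1  [7,8]=2
  size 3 → [0,6,7]=1  [1,3,7]=3  [1,3,8]=3  [3,5,8]=3  [3,6,7]=3  [3,7,8]=6  [4,5,8]=1  [5,7,8]=3  [6,7,8]=3
  size 4 → [0,3,6,7]=4  [0,6,7,8]=4  [1,3,5,8]=6  [1,3,6,7]=6  [1,3,7,8]=12  [2,4,5,8]=1  [3,4,5,8]=4  [3,5,7,8]=12  [3,6,7,8]=12  [4,5,7,8]=4  [5,6,7,8]=6
  size 5 → [0,1,3,6,7]=10  [0,3,6,7,8]=20  [0,5,6,7,8]=10  [1,3,4,5,8]=10  [1,3,5,7,8]=30  [1,3,6,7,8]=30  [2,3,4,5,8]=5  [2,4,5,7,8]=5  [3,4,5,7,8]=20  [3,5,6,7,8]=30  [4,5,6,7,8]=10
  size 6 → [0,1,3,6,7,8]=60  [0,3,5,6,7,8]=60  [0,4,5,6,7,8]=20  [1,2,3,4,5,8]=15  [1,3,4,5,7,8]=60  [1,3,5,6,7,8]=90  [2,3,4,5,7,8]=30  [2,4,5,6,7,8]=15  [3,4,5,6,7,8]=60
  size 7 → [0,1,3,5,6,7,8]=210  [0,2,4,5,6,7,8]=35  [0,3,4,5,6,7,8]=140  [1,2,3,4,5,7,8]=105  [1,3,4,5,6,7,8]=210  [2,3,4,5,6,7,8]=105
  first=0(u) contributes 420
  first=1(i) contributes 280
  first=2(e) contributes 560
|[w]| = 1260

1260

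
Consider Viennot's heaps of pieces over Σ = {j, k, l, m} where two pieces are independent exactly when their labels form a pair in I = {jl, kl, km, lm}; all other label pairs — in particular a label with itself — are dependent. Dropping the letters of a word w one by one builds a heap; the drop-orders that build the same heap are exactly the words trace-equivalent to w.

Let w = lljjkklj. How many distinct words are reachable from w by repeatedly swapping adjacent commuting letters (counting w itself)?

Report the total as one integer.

56

drop 0:l onto floor
drop 1:l onto {0:l}
drop 2:j onto floor
drop 3:j onto {2:j}
drop 4:k onto {3:j}
drop 5:k onto {4:k}
drop 6:l onto {1:l}
drop 7:j onto {5:k}
ground layer = {0:l, 2:j}
drop-orders for the pieces not yet dropped (sum over which currently-grounded one goes next):
  1 to go: {6} 1  {7} 1
  2 to go: {1,6} 1  {5,7} 1  {6,7} 2
  3 to go: {0,1,6} 1  {1,6,7} 3  {4,5,7} 1  {5,6,7} 3
  4 to go: {0,1,6,7} 4  {1,5,6,7} 6  {3,4,5,7} 1  {4,5,6,7} 4
  5 to go: {0,1,5,6,7} 10  {1,4,5,6,7} 10  {2,3,4,5,7} 1  {3,4,5,6,7} 5
  6 to go: {0,1,4,5,6,7} 20  {1,3,4,5,6,7} 15  {2,3,4,5,6,7} 6
  if 0:l drops first: 21 orders
  if 2:j drops first: 35 orders
heap linearizations: 56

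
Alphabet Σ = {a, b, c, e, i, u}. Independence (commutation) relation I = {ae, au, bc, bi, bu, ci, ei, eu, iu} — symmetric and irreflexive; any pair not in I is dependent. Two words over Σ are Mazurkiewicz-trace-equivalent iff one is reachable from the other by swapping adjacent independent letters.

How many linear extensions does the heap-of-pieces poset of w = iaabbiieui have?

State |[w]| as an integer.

200

drop 0:i onto floor
drop 1:a onto {0:i}
drop 2:a onto {1:a}
drop 3:b onto {2:a}
drop 4:b onto {3:b}
drop 5:i onto {2:a}
drop 6:i onto {5:i}
drop 7:e onto {4:b}
drop 8:u onto floor
drop 9:i onto {6:i}
ground layer = {0:i, 8:u}
drop-orders for the pieces not yet dropped (sum over which currently-grounded one goes next):
  1 to go: {7} 1  {8} 1  {9} 1
  2 to go: {4,7} 1  {6,9} 1  {7,8} 2  {7,9} 2  {8,9} 2
  3 to go: {3,4,7} 1  {4,7,8} 3  {4,7,9} 3  {5,6,9} 1  {6,7,9} 3  {6,8,9} 3  {7,8,9} 6
  4 to go: {3,4,7,8} 4  {3,4,7,9} 4  {4,6,7,9} 6  {4,7,8,9} 12  {5,6,7,9} 4  {5,6,8,9} 4  {6,7,8,9} 12
  5 to go: {3,4,6,7,9} 10  {3,4,7,8,9} 20  {4,5,6,7,9} 10  {4,6,7,8,9} 30  {5,6,7,8,9} 20
  6 to go: {3,4,5,6,7,9} 20  {3,4,6,7,8,9} 60  {4,5,6,7,8,9} 60
  7 to go: {2,3,4,5,6,7,9} 20  {3,4,5,6,7,8,9} 140
  8 to go: {1,2,3,4,5,6,7,9} 20  {2,3,4,5,6,7,8,9} 160
  if 0:i drops first: 180 orders
  if 8:u drops first: 20 orders
heap linearizations: 200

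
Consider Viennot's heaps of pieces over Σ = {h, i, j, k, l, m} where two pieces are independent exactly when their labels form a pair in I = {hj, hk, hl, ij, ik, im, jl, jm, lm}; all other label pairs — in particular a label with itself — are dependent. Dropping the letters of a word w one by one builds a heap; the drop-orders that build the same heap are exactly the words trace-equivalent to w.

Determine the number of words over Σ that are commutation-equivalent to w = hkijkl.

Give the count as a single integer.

10

drop 0:h onto floor
drop 1:k onto floor
drop 2:i onto {0:h}
drop 3:j onto {1:k}
drop 4:k onto {3:j}
drop 5:l onto {2:i, 4:k}
ground layer = {0:h, 1:k}
drop-orders for the pieces not yet dropped (sum over which currently-grounded one goes next):
  1 to go: {5} 1
  2 to go: {2,5} 1  {4,5} 1
  3 to go: {0,2,5} 1  {2,4,5} 2  {3,4,5} 1
  4 to go: {0,2,4,5} 3  {1,3,4,5} 1  {2,3,4,5} 3
  if 0:h drops first: 4 orders
  if 1:k drops first: 6 orders
heap linearizations: 10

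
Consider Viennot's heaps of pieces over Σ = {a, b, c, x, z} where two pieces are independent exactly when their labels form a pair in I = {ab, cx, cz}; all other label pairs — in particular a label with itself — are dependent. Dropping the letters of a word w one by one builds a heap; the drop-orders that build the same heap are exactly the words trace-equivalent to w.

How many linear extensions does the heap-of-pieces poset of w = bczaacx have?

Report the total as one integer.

4

#0=b has no predecessor
#1=c depends on [0:b]
#2=z depends on [0:b]
#3=a depends on [1:c, 2:z]
#4=a depends on [3:a]
#5=c depends on [4:a]
#6=x depends on [4:a]
sources: [0:b]
N(rest) = Σ N(rest − s) over sources s of rest; N(one piece) = 1:
  size 1 → [5]=1  [6]=1
  size 2 → [5,6]=2
  size 3 → [4,5,6]=2
  size 4 → [3,4,5,6]=2
  size 5 → [1,3,4,5,6]=2  [2,3,4,5,6]=2
  first=0(b) contributes 4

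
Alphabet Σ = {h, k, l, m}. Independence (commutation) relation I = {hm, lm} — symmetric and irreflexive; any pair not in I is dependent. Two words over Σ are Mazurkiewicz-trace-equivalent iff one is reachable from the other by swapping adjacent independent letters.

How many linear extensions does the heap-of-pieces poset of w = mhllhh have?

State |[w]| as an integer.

6

drop 0:m onto floor
drop 1:h onto floor
drop 2:l onto {1:h}
drop 3:l onto {2:l}
drop 4:h onto {3:l}
drop 5:h onto {4:h}
ground layer = {0:m, 1:h}
drop-orders for the pieces not yet dropped (sum over which currently-grounded one goes next):
  1 to go: {0} 1  {5} 1
  2 to go: {0,5} 2  {4,5} 1
  3 to go: {0,4,5} 3  {3,4,5} 1
  4 to go: {0,3,4,5} 4  {2,3,4,5} 1
  if 0:m drops first: 1 orders
  if 1:h drops first: 5 orders
heap linearizations: 6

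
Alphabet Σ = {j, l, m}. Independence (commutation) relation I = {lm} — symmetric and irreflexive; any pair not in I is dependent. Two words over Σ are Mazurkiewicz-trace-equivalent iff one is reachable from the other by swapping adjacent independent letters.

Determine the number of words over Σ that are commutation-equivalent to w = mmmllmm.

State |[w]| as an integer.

21

drop 0:m onto floor
drop 1:m onto {0:m}
drop 2:m onto {1:m}
drop 3:l onto floor
drop 4:l onto {3:l}
drop 5:m onto {2:m}
drop 6:m onto {5:m}
ground layer = {0:m, 3:l}
drop-orders for the pieces not yet dropped (sum over which currently-grounded one goes next):
  1 to go: {4} 1  {6} 1
  2 to go: {3,4} 1  {4,6} 2  {5,6} 1
  3 to go: {2,5,6} 1  {3,4,6} 3  {4,5,6} 3
  4 to go: {1,2,5,6} 1  {2,4,5,6} 4  {3,4,5,6} 6
  5 to go: {0,1,2,5,6} 1  {1,2,4,5,6} 5  {2,3,4,5,6} 10
  if 0:m drops first: 15 orders
  if 3:l drops first: 6 orders
heap linearizations: 21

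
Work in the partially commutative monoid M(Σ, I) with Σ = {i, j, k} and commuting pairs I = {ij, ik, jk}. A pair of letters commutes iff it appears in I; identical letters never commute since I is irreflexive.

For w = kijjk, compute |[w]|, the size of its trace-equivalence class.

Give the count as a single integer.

30

0(k) covers ∅
1(i) covers ∅
2(j) covers ∅
3(j) covers 2:j
4(k) covers 0:k
floor of heap: 0:k, 1:i, 2:j
completions by unplaced set U, small U first (add the entries for U minus each lowest piece of U):
  |U|=1: {1}:1  {3}:1  {4}:1
  |U|=2: {0,4}:1  {1,3}:2  {1,4}:2  {2,3}:1  {3,4}:2
  |U|=3: {0,1,4}:3  {0,3,4}:3  {1,2,3}:3  {1,3,4}:6  {2,3,4}:3
  start at 0(k): 12
  start at 1(i): 6
  start at 2(j): 12
sum over floor = 30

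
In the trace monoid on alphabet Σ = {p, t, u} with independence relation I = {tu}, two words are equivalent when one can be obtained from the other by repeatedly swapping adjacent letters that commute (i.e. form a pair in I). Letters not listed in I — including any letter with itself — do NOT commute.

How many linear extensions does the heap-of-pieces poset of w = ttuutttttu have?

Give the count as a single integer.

120

0(t) covers ∅
1(t) covers 0:t
2(u) covers ∅
3(u) covers 2:u
4(t) covers 1:t
5(t) covers 4:t
6(t) covers 5:t
7(t) covers 6:t
8(t) covers 7:t
9(u) covers 3:u
floor of heap: 0:t, 2:u
completions by unplaced set U, small U first (add the entries for U minus each lowest piece of U):
  |U|=1: {8}:1  {9}:1
  |U|=2: {3,9}:1  {7,8}:1  {8,9}:2
  |U|=3: {2,3,9}:1  {3,8,9}:3  {6,7,8}:1  {7,8,9}:3
  |U|=4: {2,3,8,9}:4  {3,7,8,9}:6  {5,6,7,8}:1  {6,7,8,9}:4
  |U|=5: {2,3,7,8,9}:10  {3,6,7,8,9}:10  {4,5,6,7,8}:1  {5,6,7,8,9}:5
  |U|=6: {1,4,5,6,7,8}:1  {2,3,6,7,8,9}:20  {3,5,6,7,8,9}:15  {4,5,6,7,8,9}:6
  |U|=7: {0,1,4,5,6,7,8}:1  {1,4,5,6,7,8,9}:7  {2,3,5,6,7,8,9}:35  {3,4,5,6,7,8,9}:21
  |U|=8: {0,1,4,5,6,7,8,9}:8  {1,3,4,5,6,7,8,9}:28  {2,3,4,5,6,7,8,9}:56
  start at 0(t): 84
  start at 2(u): 36
sum over floor = 120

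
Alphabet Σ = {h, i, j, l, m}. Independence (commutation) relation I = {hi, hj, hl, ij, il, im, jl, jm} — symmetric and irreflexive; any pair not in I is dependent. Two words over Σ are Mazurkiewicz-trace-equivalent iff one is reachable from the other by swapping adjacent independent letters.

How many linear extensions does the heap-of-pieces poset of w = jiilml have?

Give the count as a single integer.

piece 0:j — minimal
piece 1:i — minimal
piece 2:i rests on {1:i}
piece 3:l — minimal
piece 4:m rests on {3:l}
piece 5:l rests on {4:m}
minimal pieces: {0:j, 1:i, 3:l}
ways to finish when only these pieces remain (= sum over removing one remaining piece with nothing left below it):
  1 left: {0}→1  {2}→1  {5}→1
  2 left: {0,2}→2  {0,5}→2  {1,2}→1  {2,5}→2  {4,5}→1
  3 left: {0,1,2}→3  {0,2,5}→6  {0,4,5}→3  {1,2,5}→3  {2,4,5}→3  {3,4,5}→1
  4 left: {0,1,2,5}→12  {0,2,4,5}→12  {0,3,4,5}→4  {1,2,4,5}→6  {2,3,4,5}→4
  placing 0:j first → 10 extensions
  placing 1:i first → 20 extensions
  placing 3:l first → 30 extensions
total linear extensions = 60

60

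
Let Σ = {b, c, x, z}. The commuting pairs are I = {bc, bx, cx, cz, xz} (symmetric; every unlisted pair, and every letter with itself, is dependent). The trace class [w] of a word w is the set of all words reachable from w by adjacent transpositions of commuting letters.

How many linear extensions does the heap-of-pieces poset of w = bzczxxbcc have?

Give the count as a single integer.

0(b) covers ∅
1(z) covers 0:b
2(c) covers ∅
3(z) covers 1:z
4(x) covers ∅
5(x) covers 4:x
6(b) covers 3:z
7(c) covers 2:c
8(c) covers 7:c
floor of heap: 0:b, 2:c, 4:x
completions by unplaced set U, small U first (add the entries for U minus each lowest piece of U):
  |U|=1: {5}:1  {6}:1  {8}:1
  |U|=2: {3,6}:1  {4,5}:1  {5,6}:2  {5,8}:2  {6,8}:2  {7,8}:1
  |U|=3: {1,3,6}:1  {2,7,8}:1  {3,5,6}:3  {3,6,8}:3  {4,5,6}:3  {4,5,8}:3  {5,6,8}:6  {5,7,8}:3  {6,7,8}:3
  |U|=4: {0,1,3,6}:1  {1,3,5,6}:4  {1,3,6,8}:4  {2,5,7,8}:4  {2,6,7,8}:4  {3,4,5,6}:6  {3,5,6,8}:12  {3,6,7,8}:6  {4,5,6,8}:12  {4,5,7,8}:6  {5,6,7,8}:12
  |U|=5: {0,1,3,5,6}:5  {0,1,3,6,8}:5  {1,3,4,5,6}:10  {1,3,5,6,8}:20  {1,3,6,7,8}:10  {2,3,6,7,8}:10  {2,4,5,7,8}:10  {2,5,6,7,8}:20  {3,4,5,6,8}:30  {3,5,6,7,8}:30  {4,5,6,7,8}:30
  |U|=6: {0,1,3,4,5,6}:15  {0,1,3,5,6,8}:30  {0,1,3,6,7,8}:15  {1,2,3,6,7,8}:20  {1,3,4,5,6,8}:60  {1,3,5,6,7,8}:60  {2,3,5,6,7,8}:60  {2,4,5,6,7,8}:60  {3,4,5,6,7,8}:90
  |U|=7: {0,1,2,3,6,7,8}:35  {0,1,3,4,5,6,8}:105  {0,1,3,5,6,7,8}:105  {1,2,3,5,6,7,8}:140  {1,3,4,5,6,7,8}:210  {2,3,4,5,6,7,8}:210
  start at 0(b): 560
  start at 2(c): 420
  start at 4(x): 280
sum over floor = 1260

1260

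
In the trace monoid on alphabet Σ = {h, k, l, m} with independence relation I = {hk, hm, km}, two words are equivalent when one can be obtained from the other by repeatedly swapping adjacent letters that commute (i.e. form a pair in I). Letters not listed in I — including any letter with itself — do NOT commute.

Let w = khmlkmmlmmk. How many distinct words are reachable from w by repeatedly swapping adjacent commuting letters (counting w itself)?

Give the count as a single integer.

piece 0:k — minimal
piece 1:h — minimal
piece 2:m — minimal
piece 3:l rests on {0:k, 1:h, 2:m}
piece 4:k rests on {3:l}
piece 5:m rests on {3:l}
piece 6:m rests on {5:m}
piece 7:l rests on {4:k, 6:m}
piece 8:m rests on {7:l}
piece 9:m rests on {8:m}
piece 10:k rests on {7:l}
minimal pieces: {0:k, 1:h, 2:m}
ways to finish when only these pieces remain (= sum over removing one remaining piece with nothing left below it):
  1 left: {9}→1  {10}→1
  2 left: {8,9}→1  {9,10}→2
  3 left: {8,9,10}→3
  4 left: {7,8,9,10}→3
  5 left: {4,7,8,9,10}→3  {6,7,8,9,10}→3
  6 left: {4,6,7,8,9,10}→6  {5,6,7,8,9,10}→3
  7 left: {4,5,6,7,8,9,10}→9
  8 left: {3,4,5,6,7,8,9,10}→9
  9 left: {0,3,4,5,6,7,8,9,10}→9  {1,3,4,5,6,7,8,9,10}→9  {2,3,4,5,6,7,8,9,10}→9
  placing 0:k first → 18 extensions
  placing 1:h first → 18 extensions
  placing 2:m first → 18 extensions
total linear extensions = 54

54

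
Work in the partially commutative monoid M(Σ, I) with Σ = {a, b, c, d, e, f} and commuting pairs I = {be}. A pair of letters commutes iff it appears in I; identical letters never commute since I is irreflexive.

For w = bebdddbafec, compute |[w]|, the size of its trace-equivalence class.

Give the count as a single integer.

0(b) covers ∅
1(e) covers ∅
2(b) covers 0:b
3(d) covers 1:e, 2:b
4(d) covers 3:d
5(d) covers 4:d
6(b) covers 5:d
7(a) covers 6:b
8(f) covers 7:a
9(e) covers 8:f
10(c) covers 9:e
floor of heap: 0:b, 1:e
completions by unplaced set U, small U first (add the entries for U minus each lowest piece of U):
  |U|=1: {10}:1
  |U|=2: {9,10}:1
  |U|=3: {8,9,10}:1
  |U|=4: {7,8,9,10}:1
  |U|=5: {6,7,8,9,10}:1
  |U|=6: {5,6,7,8,9,10}:1
  |U|=7: {4,5,6,7,8,9,10}:1
  |U|=8: {3,4,5,6,7,8,9,10}:1
  |U|=9: {1,3,4,5,6,7,8,9,10}:1  {2,3,4,5,6,7,8,9,10}:1
  start at 0(b): 2
  start at 1(e): 1
sum over floor = 3

3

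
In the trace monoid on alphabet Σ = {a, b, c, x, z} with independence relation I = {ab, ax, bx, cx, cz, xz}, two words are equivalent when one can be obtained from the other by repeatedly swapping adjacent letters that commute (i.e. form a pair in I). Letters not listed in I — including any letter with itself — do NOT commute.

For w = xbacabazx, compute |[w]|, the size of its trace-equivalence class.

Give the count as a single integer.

piece 0:x — minimal
piece 1:b — minimal
piece 2:a — minimal
piece 3:c rests on {1:b, 2:a}
piece 4:a rests on {3:c}
piece 5:b rests on {3:c}
piece 6:a rests on {4:a}
piece 7:z rests on {5:b, 6:a}
piece 8:x rests on {0:x}
minimal pieces: {0:x, 1:b, 2:a}
ways to finish when only these pieces remain (= sum over removing one remaining piece with nothing left below it):
  1 left: {7}→1  {8}→1
  2 left: {0,8}→1  {5,7}→1  {6,7}→1  {7,8}→2
  3 left: {0,7,8}→3  {4,6,7}→1  {5,6,7}→2  {5,7,8}→3  {6,7,8}→3
  4 left: {0,5,7,8}→6  {0,6,7,8}→6  {4,5,6,7}→3  {4,6,7,8}→4  {5,6,7,8}→8
  5 left: {0,4,6,7,8}→10  {0,5,6,7,8}→20  {3,4,5,6,7}→3  {4,5,6,7,8}→15
  6 left: {0,4,5,6,7,8}→45  {1,3,4,5,6,7}→3  {2,3,4,5,6,7}→3  {3,4,5,6,7,8}→18
  7 left: {0,3,4,5,6,7,8}→63  {1,2,3,4,5,6,7}→6  {1,3,4,5,6,7,8}→21  {2,3,4,5,6,7,8}→21
  placing 0:x first → 48 extensions
  placing 1:b first → 84 extensions
  placing 2:a first → 84 extensions
total linear extensions = 216

216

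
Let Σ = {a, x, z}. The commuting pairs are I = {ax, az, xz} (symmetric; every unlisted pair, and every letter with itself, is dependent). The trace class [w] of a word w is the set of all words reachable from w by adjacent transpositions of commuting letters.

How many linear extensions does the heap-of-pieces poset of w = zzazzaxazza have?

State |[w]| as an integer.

0(z) covers ∅
1(z) covers 0:z
2(a) covers ∅
3(z) covers 1:z
4(z) covers 3:z
5(a) covers 2:a
6(x) covers ∅
7(a) covers 5:a
8(z) covers 4:z
9(z) covers 8:z
10(a) covers 7:a
floor of heap: 0:z, 2:a, 6:x
completions by unplaced set U, small U first (add the entries for U minus each lowest piece of U):
  |U|=1: {6}:1  {9}:1  {10}:1
  |U|=2: {6,9}:2  {6,10}:2  {7,10}:1  {8,9}:1  {9,10}:2
  |U|=3: {4,8,9}:1  {5,7,10}:1  {6,7,10}:3  {6,8,9}:3  {6,9,10}:6  {7,9,10}:3  {8,9,10}:3
  |U|=4: {2,5,7,10}:1  {3,4,8,9}:1  {4,6,8,9}:4  {4,8,9,10}:4  {5,6,7,10}:4  {5,7,9,10}:4  {6,7,9,10}:12  {6,8,9,10}:12  {7,8,9,10}:6
  |U|=5: {1,3,4,8,9}:1  {2,5,6,7,10}:5  {2,5,7,9,10}:5  {3,4,6,8,9}:5  {3,4,8,9,10}:5  {4,6,8,9,10}:20  {4,7,8,9,10}:10  {5,6,7,9,10}:20  {5,7,8,9,10}:10  {6,7,8,9,10}:30
  |U|=6: {0,1,3,4,8,9}:1  {1,3,4,6,8,9}:6  {1,3,4,8,9,10}:6  {2,5,6,7,9,10}:30  {2,5,7,8,9,10}:15  {3,4,6,8,9,10}:30  {3,4,7,8,9,10}:15  {4,5,7,8,9,10}:20  {4,6,7,8,9,10}:60  {5,6,7,8,9,10}:60
  |U|=7: {0,1,3,4,6,8,9}:7  {0,1,3,4,8,9,10}:7  {1,3,4,6,8,9,10}:42  {1,3,4,7,8,9,10}:21  {2,4,5,7,8,9,10}:35  {2,5,6,7,8,9,10}:105  {3,4,5,7,8,9,10}:35  {3,4,6,7,8,9,10}:105  {4,5,6,7,8,9,10}:140
  |U|=8: {0,1,3,4,6,8,9,10}:56  {0,1,3,4,7,8,9,10}:28  {1,3,4,5,7,8,9,10}:56  {1,3,4,6,7,8,9,10}:168  {2,3,4,5,7,8,9,10}:70  {2,4,5,6,7,8,9,10}:280  {3,4,5,6,7,8,9,10}:280
  |U|=9: {0,1,3,4,5,7,8,9,10}:84  {0,1,3,4,6,7,8,9,10}:252  {1,2,3,4,5,7,8,9,10}:126  {1,3,4,5,6,7,8,9,10}:504  {2,3,4,5,6,7,8,9,10}:630
  start at 0(z): 1260
  start at 2(a): 840
  start at 6(x): 210
sum over floor = 2310

2310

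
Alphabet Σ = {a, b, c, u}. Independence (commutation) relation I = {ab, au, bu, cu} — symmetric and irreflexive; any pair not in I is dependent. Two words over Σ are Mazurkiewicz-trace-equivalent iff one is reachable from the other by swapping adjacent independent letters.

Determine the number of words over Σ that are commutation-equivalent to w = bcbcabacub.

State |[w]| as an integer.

30

piece 0:b — minimal
piece 1:c rests on {0:b}
piece 2:b rests on {1:c}
piece 3:c rests on {2:b}
piece 4:a rests on {3:c}
piece 5:b rests on {3:c}
piece 6:a rests on {4:a}
piece 7:c rests on {5:b, 6:a}
piece 8:u — minimal
piece 9:b rests on {7:c}
minimal pieces: {0:b, 8:u}
ways to finish when only these pieces remain (= sum over removing one remaining piece with nothing left below it):
  1 left: {8}→1  {9}→1
  2 left: {7,9}→1  {8,9}→2
  3 left: {5,7,9}→1  {6,7,9}→1  {7,8,9}→3
  4 left: {4,6,7,9}→1  {5,6,7,9}→2  {5,7,8,9}→4  {6,7,8,9}→4
  5 left: {4,5,6,7,9}→3  {4,6,7,8,9}→5  {5,6,7,8,9}→10
  6 left: {3,4,5,6,7,9}→3  {4,5,6,7,8,9}→18
  7 left: {2,3,4,5,6,7,9}→3  {3,4,5,6,7,8,9}→21
  8 left: {1,2,3,4,5,6,7,9}→3  {2,3,4,5,6,7,8,9}→24
  placing 0:b first → 27 extensions
  placing 8:u first → 3 extensions
total linear extensions = 30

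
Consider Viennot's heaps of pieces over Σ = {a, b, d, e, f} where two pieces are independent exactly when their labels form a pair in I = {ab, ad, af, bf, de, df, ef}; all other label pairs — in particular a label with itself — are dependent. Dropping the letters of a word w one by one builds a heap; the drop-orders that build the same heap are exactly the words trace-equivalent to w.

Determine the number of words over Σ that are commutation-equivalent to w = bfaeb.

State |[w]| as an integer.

piece 0:b — minimal
piece 1:f — minimal
piece 2:a — minimal
piece 3:e rests on {0:b, 2:a}
piece 4:b rests on {3:e}
minimal pieces: {0:b, 1:f, 2:a}
ways to finish when only these pieces remain (= sum over removing one remaining piece with nothing left below it):
  1 left: {1}→1  {4}→1
  2 left: {1,4}→2  {3,4}→1
  3 left: {0,3,4}→1  {1,3,4}→3  {2,3,4}→1
  placing 0:b first → 4 extensions
  placing 1:f first → 2 extensions
  placing 2:a first → 4 extensions
total linear extensions = 10

10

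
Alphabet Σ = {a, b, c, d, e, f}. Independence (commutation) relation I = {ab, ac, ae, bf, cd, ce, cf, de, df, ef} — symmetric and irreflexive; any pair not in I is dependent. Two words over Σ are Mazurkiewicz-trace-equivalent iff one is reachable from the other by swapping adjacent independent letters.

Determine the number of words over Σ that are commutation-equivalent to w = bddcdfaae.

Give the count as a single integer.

#0=b has no predecessor
#1=d depends on [0:b]
#2=d depends on [1:d]
#3=c depends on [0:b]
#4=d depends on [2:d]
#5=f has no predecessor
#6=a depends on [4:d, 5:f]
#7=a depends on [6:a]
#8=e depends on [0:b]
sources: [0:b, 5:f]
N(rest) = Σ N(rest − s) over sources s of rest; N(one piece) = 1:
  size 1 → [3]=1  [7]=1  [8]=1
  size 2 → [3,7]=2  [3,8]=2  [6,7]=1  [7,8]=2
  size 3 → [3,6,7]=3  [3,7,8]=6  [4,6,7]=1  [5,6,7]=1  [6,7,8]=3
  size 4 → [2,4,6,7]=1  [3,4,6,7]=4  [3,5,6,7]=4  [3,6,7,8]=12  [4,5,6,7]=2  [4,6,7,8]=4  [5,6,7,8]=4
  size 5 → [1,2,4,6,7]=1  [2,3,4,6,7]=5  [2,4,5,6,7]=3  [2,4,6,7,8]=5  [3,4,5,6,7]=10  [3,4,6,7,8]=20  [3,5,6,7,8]=20  [4,5,6,7,8]=10
  size 6 → [1,2,3,4,6,7]=6  [1,2,4,5,6,7]=4  [1,2,4,6,7,8]=6  [2,3,4,5,6,7]=18  [2,3,4,6,7,8]=30  [2,4,5,6,7,8]=18  [3,4,5,6,7,8]=60
  size 7 → [1,2,3,4,5,6,7]=28  [1,2,3,4,6,7,8]=42  [1,2,4,5,6,7,8]=28  [2,3,4,5,6,7,8]=126
  first=0(b) contributes 224
  first=5(f) contributes 42
|[w]| = 266

266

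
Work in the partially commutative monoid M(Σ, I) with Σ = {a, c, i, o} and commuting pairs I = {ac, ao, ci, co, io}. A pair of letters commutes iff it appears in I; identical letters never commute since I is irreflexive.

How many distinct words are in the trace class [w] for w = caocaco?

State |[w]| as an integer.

drop 0:c onto floor
drop 1:a onto floor
drop 2:o onto floor
drop 3:c onto {0:c}
drop 4:a onto {1:a}
drop 5:c onto {3:c}
drop 6:o onto {2:o}
ground layer = {0:c, 1:a, 2:o}
drop-orders for the pieces not yet dropped (sum over which currently-grounded one goes next):
  1 to go: {4} 1  {5} 1  {6} 1
  2 to go: {1,4} 1  {2,6} 1  {3,5} 1  {4,5} 2  {4,6} 2  {5,6} 2
  3 to go: {0,3,5} 1  {1,4,5} 3  {1,4,6} 3  {2,4,6} 3  {2,5,6} 3  {3,4,5} 3  {3,5,6} 3  {4,5,6} 6
  4 to go: {0,3,4,5} 4  {0,3,5,6} 4  {1,2,4,6} 6  {1,3,4,5} 6  {1,4,5,6} 12  {2,3,5,6} 6  {2,4,5,6} 12  {3,4,5,6} 12
  5 to go: {0,1,3,4,5} 10  {0,2,3,5,6} 10  {0,3,4,5,6} 20  {1,2,4,5,6} 30  {1,3,4,5,6} 30  {2,3,4,5,6} 30
  if 0:c drops first: 90 orders
  if 1:a drops first: 60 orders
  if 2:o drops first: 60 orders
heap linearizations: 210

210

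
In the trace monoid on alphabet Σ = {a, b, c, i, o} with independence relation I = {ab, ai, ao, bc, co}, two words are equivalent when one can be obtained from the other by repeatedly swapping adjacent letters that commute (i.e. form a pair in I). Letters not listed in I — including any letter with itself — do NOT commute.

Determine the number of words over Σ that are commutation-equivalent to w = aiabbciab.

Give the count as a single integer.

piece 0:a — minimal
piece 1:i — minimal
piece 2:a rests on {0:a}
piece 3:b rests on {1:i}
piece 4:b rests on {3:b}
piece 5:c rests on {1:i, 2:a}
piece 6:i rests on {4:b, 5:c}
piece 7:a rests on {5:c}
piece 8:b rests on {6:i}
minimal pieces: {0:a, 1:i}
ways to finish when only these pieces remain (= sum over removing one remaining piece with nothing left below it):
  1 left: {7}→1  {8}→1
  2 left: {6,8}→1  {7,8}→2
  3 left: {4,6,8}→1  {6,7,8}→3
  4 left: {3,4,6,8}→1  {4,6,7,8}→4  {5,6,7,8}→3
  5 left: {2,5,6,7,8}→3  {3,4,6,7,8}→5  {4,5,6,7,8}→7
  6 left: {0,2,5,6,7,8}→3  {2,4,5,6,7,8}→10  {3,4,5,6,7,8}→12
  7 left: {0,2,4,5,6,7,8}→13  {1,3,4,5,6,7,8}→12  {2,3,4,5,6,7,8}→22
  placing 0:a first → 34 extensions
  placing 1:i first → 35 extensions
total linear extensions = 69

69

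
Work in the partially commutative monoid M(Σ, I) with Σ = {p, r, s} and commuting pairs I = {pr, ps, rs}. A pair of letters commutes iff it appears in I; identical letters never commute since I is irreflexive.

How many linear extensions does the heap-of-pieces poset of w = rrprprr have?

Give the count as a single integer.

drop 0:r onto floor
drop 1:r onto {0:r}
drop 2:p onto floor
drop 3:r onto {1:r}
drop 4:p onto {2:p}
drop 5:r onto {3:r}
drop 6:r onto {5:r}
ground layer = {0:r, 2:p}
drop-orders for the pieces not yet dropped (sum over which currently-grounded one goes next):
  1 to go: {4} 1  {6} 1
  2 to go: {2,4} 1  {4,6} 2  {5,6} 1
  3 to go: {2,4,6} 3  {3,5,6} 1  {4,5,6} 3
  4 to go: {1,3,5,6} 1  {2,4,5,6} 6  {3,4,5,6} 4
  5 to go: {0,1,3,5,6} 1  {1,3,4,5,6} 5  {2,3,4,5,6} 10
  if 0:r drops first: 15 orders
  if 2:p drops first: 6 orders
heap linearizations: 21

21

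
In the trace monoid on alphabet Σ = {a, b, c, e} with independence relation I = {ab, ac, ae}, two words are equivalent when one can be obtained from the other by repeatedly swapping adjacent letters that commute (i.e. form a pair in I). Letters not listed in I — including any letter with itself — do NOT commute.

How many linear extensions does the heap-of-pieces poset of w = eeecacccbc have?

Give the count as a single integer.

10

0(e) covers ∅
1(e) covers 0:e
2(e) covers 1:e
3(c) covers 2:e
4(a) covers ∅
5(c) covers 3:c
6(c) covers 5:c
7(c) covers 6:c
8(b) covers 7:c
9(c) covers 8:b
floor of heap: 0:e, 4:a
completions by unplaced set U, small U first (add the entries for U minus each lowest piece of U):
  |U|=1: {4}:1  {9}:1
  |U|=2: {4,9}:2  {8,9}:1
  |U|=3: {4,8,9}:3  {7,8,9}:1
  |U|=4: {4,7,8,9}:4  {6,7,8,9}:1
  |U|=5: {4,6,7,8,9}:5  {5,6,7,8,9}:1
  |U|=6: {3,5,6,7,8,9}:1  {4,5,6,7,8,9}:6
  |U|=7: {2,3,5,6,7,8,9}:1  {3,4,5,6,7,8,9}:7
  |U|=8: {1,2,3,5,6,7,8,9}:1  {2,3,4,5,6,7,8,9}:8
  start at 0(e): 9
  start at 4(a): 1
sum over floor = 10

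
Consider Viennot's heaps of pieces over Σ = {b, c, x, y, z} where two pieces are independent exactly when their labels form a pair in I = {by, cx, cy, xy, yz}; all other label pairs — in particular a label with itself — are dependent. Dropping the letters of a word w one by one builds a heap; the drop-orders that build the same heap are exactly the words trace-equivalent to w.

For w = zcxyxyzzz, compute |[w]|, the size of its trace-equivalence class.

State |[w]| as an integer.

#0=z has no predecessor
#1=c depends on [0:z]
#2=x depends on [0:z]
#3=y has no predecessor
#4=x depends on [2:x]
#5=y depends on [3:y]
#6=z depends on [1:c, 4:x]
#7=z depends on [6:z]
#8=z depends on [7:z]
sources: [0:z, 3:y]
N(rest) = Σ N(rest − s) over sources s of rest; N(one piece) = 1:
  size 1 → [5]=1  [8]=1
  size 2 → [3,5]=1  [5,8]=2  [7,8]=1
  size 3 → [3,5,8]=3  [5,7,8]=3  [6,7,8]=1
  size 4 → [1,6,7,8]=1  [3,5,7,8]=6  [4,6,7,8]=1  [5,6,7,8]=4
  size 5 → [1,4,6,7,8]=2  [1,5,6,7,8]=5  [2,4,6,7,8]=1  [3,5,6,7,8]=10  [4,5,6,7,8]=5
  size 6 → [1,2,4,6,7,8]=3  [1,3,5,6,7,8]=15  [1,4,5,6,7,8]=12  [2,4,5,6,7,8]=6  [3,4,5,6,7,8]=15
  size 7 → [0,1,2,4,6,7,8]=3  [1,2,4,5,6,7,8]=21  [1,3,4,5,6,7,8]=42  [2,3,4,5,6,7,8]=21
  first=0(z) contributes 84
  first=3(y) contributes 24
|[w]| = 108

108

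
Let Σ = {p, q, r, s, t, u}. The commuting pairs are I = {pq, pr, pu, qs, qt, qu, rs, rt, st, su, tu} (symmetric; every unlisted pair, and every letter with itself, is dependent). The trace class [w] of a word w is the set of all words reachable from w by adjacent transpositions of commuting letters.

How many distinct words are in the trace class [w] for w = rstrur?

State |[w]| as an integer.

0(r) covers ∅
1(s) covers ∅
2(t) covers ∅
3(r) covers 0:r
4(u) covers 3:r
5(r) covers 4:u
floor of heap: 0:r, 1:s, 2:t
completions by unplaced set U, small U first (add the entries for U minus each lowest piece of U):
  |U|=1: {1}:1  {2}:1  {5}:1
  |U|=2: {1,2}:2  {1,5}:2  {2,5}:2  {4,5}:1
  |U|=3: {1,2,5}:6  {1,4,5}:3  {2,4,5}:3  {3,4,5}:1
  |U|=4: {0,3,4,5}:1  {1,2,4,5}:12  {1,3,4,5}:4  {2,3,4,5}:4
  start at 0(r): 20
  start at 1(s): 5
  start at 2(t): 5
sum over floor = 30

30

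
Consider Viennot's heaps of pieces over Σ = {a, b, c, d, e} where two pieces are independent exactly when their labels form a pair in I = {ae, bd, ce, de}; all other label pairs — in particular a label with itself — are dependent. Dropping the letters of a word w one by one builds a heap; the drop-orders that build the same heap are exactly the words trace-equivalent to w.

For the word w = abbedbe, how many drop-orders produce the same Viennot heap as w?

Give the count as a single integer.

piece 0:a — minimal
piece 1:b rests on {0:a}
piece 2:b rests on {1:b}
piece 3:e rests on {2:b}
piece 4:d rests on {0:a}
piece 5:b rests on {3:e}
piece 6:e rests on {5:b}
minimal pieces: {0:a}
ways to finish when only these pieces remain (= sum over removing one remaining piece with nothing left below it):
  1 left: {4}→1  {6}→1
  2 left: {4,6}→2  {5,6}→1
  3 left: {3,5,6}→1  {4,5,6}→3
  4 left: {2,3,5,6}→1  {3,4,5,6}→4
  5 left: {1,2,3,5,6}→1  {2,3,4,5,6}→5
  placing 0:a first → 6 extensions

6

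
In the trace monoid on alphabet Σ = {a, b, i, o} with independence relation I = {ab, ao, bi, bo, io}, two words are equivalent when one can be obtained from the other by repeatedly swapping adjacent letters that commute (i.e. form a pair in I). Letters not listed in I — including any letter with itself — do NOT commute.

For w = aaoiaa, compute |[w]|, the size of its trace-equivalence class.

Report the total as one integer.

6

drop 0:a onto floor
drop 1:a onto {0:a}
drop 2:o onto floor
drop 3:i onto {1:a}
drop 4:a onto {3:i}
drop 5:a onto {4:a}
ground layer = {0:a, 2:o}
drop-orders for the pieces not yet dropped (sum over which currently-grounded one goes next):
  1 to go: {2} 1  {5} 1
  2 to go: {2,5} 2  {4,5} 1
  3 to go: {2,4,5} 3  {3,4,5} 1
  4 to go: {1,3,4,5} 1  {2,3,4,5} 4
  if 0:a drops first: 5 orders
  if 2:o drops first: 1 orders
heap linearizations: 6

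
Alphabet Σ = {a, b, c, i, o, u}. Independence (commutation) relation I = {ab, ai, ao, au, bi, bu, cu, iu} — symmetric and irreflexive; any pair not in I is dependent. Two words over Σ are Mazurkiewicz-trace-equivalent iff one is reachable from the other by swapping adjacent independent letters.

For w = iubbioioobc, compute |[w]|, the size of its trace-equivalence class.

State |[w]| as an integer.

0(i) covers ∅
1(u) covers ∅
2(b) covers ∅
3(b) covers 2:b
4(i) covers 0:i
5(o) covers 1:u, 3:b, 4:i
6(i) covers 5:o
7(o) covers 6:i
8(o) covers 7:o
9(b) covers 8:o
10(c) covers 9:b
floor of heap: 0:i, 1:u, 2:b
completions by unplaced set U, small U first (add the entries for U minus each lowest piece of U):
  |U|=1: {10}:1
  |U|=2: {9,10}:1
  |U|=3: {8,9,10}:1
  |U|=4: {7,8,9,10}:1
  |U|=5: {6,7,8,9,10}:1
  |U|=6: {5,6,7,8,9,10}:1
  |U|=7: {1,5,6,7,8,9,10}:1  {3,5,6,7,8,9,10}:1  {4,5,6,7,8,9,10}:1
  |U|=8: {0,4,5,6,7,8,9,10}:1  {1,3,5,6,7,8,9,10}:2  {1,4,5,6,7,8,9,10}:2  {2,3,5,6,7,8,9,10}:1  {3,4,5,6,7,8,9,10}:2
  |U|=9: {0,1,4,5,6,7,8,9,10}:3  {0,3,4,5,6,7,8,9,10}:3  {1,2,3,5,6,7,8,9,10}:3  {1,3,4,5,6,7,8,9,10}:6  {2,3,4,5,6,7,8,9,10}:3
  start at 0(i): 12
  start at 1(u): 6
  start at 2(b): 12
sum over floor = 30

30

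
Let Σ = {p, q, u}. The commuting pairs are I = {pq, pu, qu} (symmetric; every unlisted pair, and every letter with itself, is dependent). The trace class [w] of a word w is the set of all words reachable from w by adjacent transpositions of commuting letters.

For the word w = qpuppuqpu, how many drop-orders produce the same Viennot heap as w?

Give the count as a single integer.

piece 0:q — minimal
piece 1:p — minimal
piece 2:u — minimal
piece 3:p rests on {1:p}
piece 4:p rests on {3:p}
piece 5:u rests on {2:u}
piece 6:q rests on {0:q}
piece 7:p rests on {4:p}
piece 8:u rests on {5:u}
minimal pieces: {0:q, 1:p, 2:u}
ways to finish when only these pieces remain (= sum over removing one remaining piece with nothing left below it):
  1 left: {6}→1  {7}→1  {8}→1
  2 left: {0,6}→1  {4,7}→1  {5,8}→1  {6,7}→2  {6,8}→2  {7,8}→2
  3 left: {0,6,7}→3  {0,6,8}→3  {2,5,8}→1  {3,4,7}→1  {4,6,7}→3  {4,7,8}→3  {5,6,8}→3  {5,7,8}→3  {6,7,8}→6
  4 left: {0,4,6,7}→6  {0,5,6,8}→6  {0,6,7,8}→12  {1,3,4,7}→1  {2,5,6,8}→4  {2,5,7,8}→4  {3,4,6,7}→4  {3,4,7,8}→4  {4,5,7,8}→6  {4,6,7,8}→12  {5,6,7,8}→12
  5 left: {0,2,5,6,8}→10  {0,3,4,6,7}→10  {0,4,6,7,8}→30  {0,5,6,7,8}→30  {1,3,4,6,7}→5  {1,3,4,7,8}→5  {2,4,5,7,8}→10  {2,5,6,7,8}→20  {3,4,5,7,8}→10  {3,4,6,7,8}→20  {4,5,6,7,8}→30
  6 left: {0,1,3,4,6,7}→15  {0,2,5,6,7,8}→60  {0,3,4,6,7,8}→60  {0,4,5,6,7,8}→90  {1,3,4,5,7,8}→15  {1,3,4,6,7,8}→30  {2,3,4,5,7,8}→20  {2,4,5,6,7,8}→60  {3,4,5,6,7,8}→60
  7 left: {0,1,3,4,6,7,8}→105  {0,2,4,5,6,7,8}→210  {0,3,4,5,6,7,8}→210  {1,2,3,4,5,7,8}→35  {1,3,4,5,6,7,8}→105  {2,3,4,5,6,7,8}→140
  placing 0:q first → 280 extensions
  placing 1:p first → 560 extensions
  placing 2:u first → 420 extensions
total linear extensions = 1260

1260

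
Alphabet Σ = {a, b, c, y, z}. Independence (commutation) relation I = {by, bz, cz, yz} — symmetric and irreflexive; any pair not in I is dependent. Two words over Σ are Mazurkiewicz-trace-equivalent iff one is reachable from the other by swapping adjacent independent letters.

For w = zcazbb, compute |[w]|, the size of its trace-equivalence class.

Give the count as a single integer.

6

#0=z has no predecessor
#1=c has no predecessor
#2=a depends on [0:z, 1:c]
#3=z depends on [2:a]
#4=b depends on [2:a]
#5=b depends on [4:b]
sources: [0:z, 1:c]
N(rest) = Σ N(rest − s) over sources s of rest; N(one piece) = 1:
  size 1 → [3]=1  [5]=1
  size 2 → [3,5]=2  [4,5]=1
  size 3 → [3,4,5]=3
  size 4 → [2,3,4,5]=3
  first=0(z) contributes 3
  first=1(c) contributes 3
|[w]| = 6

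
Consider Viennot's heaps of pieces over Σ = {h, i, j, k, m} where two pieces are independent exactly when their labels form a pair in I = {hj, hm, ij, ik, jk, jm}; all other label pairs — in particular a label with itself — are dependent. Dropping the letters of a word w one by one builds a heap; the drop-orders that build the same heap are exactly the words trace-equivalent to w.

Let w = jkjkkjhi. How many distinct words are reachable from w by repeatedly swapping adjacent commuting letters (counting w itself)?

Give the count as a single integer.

piece 0:j — minimal
piece 1:k — minimal
piece 2:j rests on {0:j}
piece 3:k rests on {1:k}
piece 4:k rests on {3:k}
piece 5:j rests on {2:j}
piece 6:h rests on {4:k}
piece 7:i rests on {6:h}
minimal pieces: {0:j, 1:k}
ways to finish when only these pieces remain (= sum over removing one remaining piece with nothing left below it):
  1 left: {5}→1  {7}→1
  2 left: {2,5}→1  {5,7}→2  {6,7}→1
  3 left: {0,2,5}→1  {2,5,7}→3  {4,6,7}→1  {5,6,7}→3
  4 left: {0,2,5,7}→4  {2,5,6,7}→6  {3,4,6,7}→1  {4,5,6,7}→4
  5 left: {0,2,5,6,7}→10  {1,3,4,6,7}→1  {2,4,5,6,7}→10  {3,4,5,6,7}→5
  6 left: {0,2,4,5,6,7}→20  {1,3,4,5,6,7}→6  {2,3,4,5,6,7}→15
  placing 0:j first → 21 extensions
  placing 1:k first → 35 extensions
total linear extensions = 56

56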